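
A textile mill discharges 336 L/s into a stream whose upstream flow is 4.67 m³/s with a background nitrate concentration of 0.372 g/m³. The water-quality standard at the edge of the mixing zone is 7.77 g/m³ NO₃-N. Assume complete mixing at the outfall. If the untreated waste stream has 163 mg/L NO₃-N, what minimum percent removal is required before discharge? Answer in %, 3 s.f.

32.2 %

336 L/s = 0.336 m³/s.
Mass balance: 7.77·5.006 = 0.336·Cₑ + 4.67·0.372.
Cₑ = (38.9 − 1.737) / 0.336 = 110.6 mg/L.
Required removal = 1 − 110.6/163 = 32.15 %.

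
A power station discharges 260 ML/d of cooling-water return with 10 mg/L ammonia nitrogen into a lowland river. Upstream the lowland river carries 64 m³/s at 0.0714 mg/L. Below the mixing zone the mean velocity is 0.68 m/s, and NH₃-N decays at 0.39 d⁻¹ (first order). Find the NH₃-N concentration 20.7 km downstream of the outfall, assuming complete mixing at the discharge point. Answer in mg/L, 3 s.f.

260 ML/d = 3.009 m³/s.
After complete mixing, C₀ = (3.009·10 + 64·0.0714) / 67.01 = 0.5173 mg/L.
Travel time t = 2.07e+04 m / 0.68 m/s = 3.044e+04 s = 0.3523 d.
C = 0.5173·exp(−0.39·0.3523) = 0.5173·0.8716 = 0.4509 mg/L.

0.451 mg/L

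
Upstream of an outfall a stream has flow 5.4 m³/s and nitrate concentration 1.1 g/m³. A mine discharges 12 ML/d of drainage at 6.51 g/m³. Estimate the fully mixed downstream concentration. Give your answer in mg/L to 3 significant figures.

1.24 mg/L

12 ML/d = 0.1389 m³/s.
Conservation of mass across the mixing zone: C = (0.1389·6.51 + 5.4·1.1) / (0.1389 + 5.4) = 6.844/5.539 = 1.236 mg/L.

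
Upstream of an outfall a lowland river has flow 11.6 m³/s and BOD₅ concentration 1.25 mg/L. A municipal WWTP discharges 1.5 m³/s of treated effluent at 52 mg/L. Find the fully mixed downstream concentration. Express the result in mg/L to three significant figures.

7.06 mg/L

Conservation of mass across the mixing zone: C = (1.5·52 + 11.6·1.25) / (1.5 + 11.6) = 92.5/13.1 = 7.061 mg/L.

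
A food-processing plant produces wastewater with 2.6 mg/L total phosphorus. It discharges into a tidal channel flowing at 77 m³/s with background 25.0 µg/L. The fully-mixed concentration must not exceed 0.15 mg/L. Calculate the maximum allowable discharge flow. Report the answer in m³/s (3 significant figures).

3.93 m³/s

25.0 µg/L = 0.025 mg/L.
Mass balance at complete mixing: C_std·(Q_w + Q_r) = Q_w·C_e + Q_r·C_b.
Rearranging, Q_w = Q_r·(C_std − C_b)/(C_e − C_std) = 77·(0.15 − 0.025) / (2.6 − 0.15) = 3.929 m³/s.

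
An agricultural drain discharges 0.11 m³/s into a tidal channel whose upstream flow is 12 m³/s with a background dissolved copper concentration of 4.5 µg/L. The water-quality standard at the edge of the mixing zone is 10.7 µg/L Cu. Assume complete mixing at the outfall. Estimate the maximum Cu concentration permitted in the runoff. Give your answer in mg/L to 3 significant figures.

0.687 mg/L

4.5 µg/L = 0.0045 mg/L.
10.7 µg/L = 0.0107 mg/L.
Mass balance: 0.0107·12.11 = 0.11·Cₑ + 12·0.0045.
Cₑ = (0.1296 − 0.054) / 0.11 = 0.6871 mg/L.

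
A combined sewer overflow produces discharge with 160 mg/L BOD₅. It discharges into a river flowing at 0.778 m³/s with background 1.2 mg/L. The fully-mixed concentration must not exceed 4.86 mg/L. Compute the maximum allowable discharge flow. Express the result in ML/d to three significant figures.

Mass balance at complete mixing: C_std·(Q_w + Q_r) = Q_w·C_e + Q_r·C_b.
Rearranging, Q_w = Q_r·(C_std − C_b)/(C_e − C_std) = 0.778·(4.86 − 1.2) / (160 − 4.86) = 0.01835 m³/s.
= 1.586 ML/d.

1.59 ML/d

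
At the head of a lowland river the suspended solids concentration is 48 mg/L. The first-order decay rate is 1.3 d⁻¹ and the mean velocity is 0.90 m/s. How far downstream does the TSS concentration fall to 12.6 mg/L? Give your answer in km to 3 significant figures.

From C = C₀·e^(−kt), t = ln(C₀/C)/k = ln(48/12.6)/1.3 = 1.338/1.3 = 1.029 d.
Distance = v·t = 0.90 m/s × 8.889e+04 s = 8e+04 m = 80 km.

80.0 km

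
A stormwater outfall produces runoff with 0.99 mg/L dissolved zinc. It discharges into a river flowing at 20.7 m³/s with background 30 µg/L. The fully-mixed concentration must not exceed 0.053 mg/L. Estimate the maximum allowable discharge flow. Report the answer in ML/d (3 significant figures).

43.9 ML/d

30 µg/L = 0.03 mg/L.
Mass balance at complete mixing: C_std·(Q_w + Q_r) = Q_w·C_e + Q_r·C_b.
Rearranging, Q_w = Q_r·(C_std − C_b)/(C_e − C_std) = 20.7·(0.053 − 0.03) / (0.99 − 0.053) = 0.5081 m³/s.
= 43.9 ML/d.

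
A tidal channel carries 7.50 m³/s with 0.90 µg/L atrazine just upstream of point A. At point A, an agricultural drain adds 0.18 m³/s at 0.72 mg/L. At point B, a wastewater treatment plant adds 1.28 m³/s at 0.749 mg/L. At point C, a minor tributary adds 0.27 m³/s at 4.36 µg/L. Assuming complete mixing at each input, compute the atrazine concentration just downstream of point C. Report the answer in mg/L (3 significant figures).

0.90 µg/L = 0.0009 mg/L.
After input A: C = (7.5·0.0009 + 0.18·0.72) / 7.68 = 0.01775 mg/L.
After input B: C = (7.68·0.01775 + 1.28·0.749) / 8.96 = 0.1222 mg/L.
4.36 µg/L = 0.00436 mg/L.
After input C: C = (8.96·0.1222 + 0.27·0.00436) / 9.23 = 0.1188 mg/L.

0.119 mg/L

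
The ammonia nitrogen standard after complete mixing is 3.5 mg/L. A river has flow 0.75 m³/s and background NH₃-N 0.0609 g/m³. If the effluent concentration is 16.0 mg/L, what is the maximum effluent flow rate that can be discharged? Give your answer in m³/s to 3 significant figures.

Mass balance at complete mixing: C_std·(Q_w + Q_r) = Q_w·C_e + Q_r·C_b.
Rearranging, Q_w = Q_r·(C_std − C_b)/(C_e − C_std) = 0.75·(3.5 − 0.0609) / (16 − 3.5) = 0.2063 m³/s.

0.206 m³/s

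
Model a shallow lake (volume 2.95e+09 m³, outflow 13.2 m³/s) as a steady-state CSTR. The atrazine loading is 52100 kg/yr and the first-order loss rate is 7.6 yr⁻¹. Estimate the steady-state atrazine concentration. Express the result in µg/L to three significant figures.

Outflow Q = 13.2 m³/s × 3.156e+07 s/yr = 4.166e+08 m³/yr.
Steady-state CSTR mass balance: W = Q·C + k·V·C, so C = W/(Q + kV).
Q + kV = 4.166e+08 + 7.6·2.95e+09 = 2.284e+10 m³/yr.
C = 52100/2.284e+10 = 2.281e-06 kg/m³ = 0.002281 mg/L = 2.281 µg/L.

2.28 µg/L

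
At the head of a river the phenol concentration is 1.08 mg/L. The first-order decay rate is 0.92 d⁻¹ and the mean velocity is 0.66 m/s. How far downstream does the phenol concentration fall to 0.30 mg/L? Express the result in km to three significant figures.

79.4 km

From C = C₀·e^(−kt), t = ln(C₀/C)/k = ln(1.08/0.30)/0.92 = 1.281/0.92 = 1.392 d.
Distance = v·t = 0.66 m/s × 1.203e+05 s = 7.94e+04 m = 79.4 km.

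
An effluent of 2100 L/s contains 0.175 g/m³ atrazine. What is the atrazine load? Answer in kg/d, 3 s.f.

2100 L/s = 2.1 m³/s.
Mass flux = Q·C = 2.1 m³/s × 0.175 g/m³ = 0.3675 g/s.
= 0.3675 g/s × 86.4 = 31.75 kg/d.

31.8 kg/d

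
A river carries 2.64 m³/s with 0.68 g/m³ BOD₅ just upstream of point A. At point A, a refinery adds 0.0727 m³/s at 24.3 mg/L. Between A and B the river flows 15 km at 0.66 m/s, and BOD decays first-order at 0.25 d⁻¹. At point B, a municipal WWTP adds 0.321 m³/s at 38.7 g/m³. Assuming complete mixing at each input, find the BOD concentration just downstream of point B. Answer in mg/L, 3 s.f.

5.19 mg/L

After input A: C = (2.64·0.68 + 0.0727·24.3) / 2.713 = 1.313 mg/L.
Over the 15 km reach to input B (t = 2.273e+04 s = 0.263 d), decay gives C = 1.313·exp(−0.25·0.263) = 1.229 mg/L.
After input B: C = (2.713·1.229 + 0.321·38.7) / 3.034 = 5.194 mg/L.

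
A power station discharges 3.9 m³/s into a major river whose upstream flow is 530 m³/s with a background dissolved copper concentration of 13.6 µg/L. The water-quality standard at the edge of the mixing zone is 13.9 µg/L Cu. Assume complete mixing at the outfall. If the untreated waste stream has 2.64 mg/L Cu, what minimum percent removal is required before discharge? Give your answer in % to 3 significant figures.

97.9 %

13.6 µg/L = 0.0136 mg/L.
13.9 µg/L = 0.0139 mg/L.
Mass balance: 0.0139·533.9 = 3.9·Cₑ + 530·0.0136.
Cₑ = (7.421 − 7.208) / 3.9 = 0.05467 mg/L.
Required removal = 1 − 0.05467/2.64 = 97.93 %.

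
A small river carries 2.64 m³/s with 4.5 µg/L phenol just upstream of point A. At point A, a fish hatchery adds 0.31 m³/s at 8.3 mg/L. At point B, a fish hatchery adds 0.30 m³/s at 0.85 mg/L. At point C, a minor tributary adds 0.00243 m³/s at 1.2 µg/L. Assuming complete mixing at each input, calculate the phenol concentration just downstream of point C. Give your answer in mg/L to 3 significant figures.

4.5 µg/L = 0.0045 mg/L.
After input A: C = (2.64·0.0045 + 0.31·8.3) / 2.95 = 0.8762 mg/L.
After input B: C = (2.95·0.8762 + 0.3·0.85) / 3.25 = 0.8738 mg/L.
1.2 µg/L = 0.0012 mg/L.
After input C: C = (3.25·0.8738 + 0.00243·0.0012) / 3.252 = 0.8732 mg/L.

0.873 mg/L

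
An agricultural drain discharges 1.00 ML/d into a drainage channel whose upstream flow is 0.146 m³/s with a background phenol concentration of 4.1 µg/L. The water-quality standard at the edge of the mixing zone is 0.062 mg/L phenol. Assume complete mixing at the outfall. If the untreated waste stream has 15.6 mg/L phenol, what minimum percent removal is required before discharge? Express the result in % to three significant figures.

94.9 %

1.00 ML/d = 0.01157 m³/s.
4.1 µg/L = 0.0041 mg/L.
Mass balance: 0.062·0.1576 = 0.01157·Cₑ + 0.146·0.0041.
Cₑ = (0.00977 − 0.0005986) / 0.01157 = 0.7924 mg/L.
Required removal = 1 − 0.7924/15.6 = 94.92 %.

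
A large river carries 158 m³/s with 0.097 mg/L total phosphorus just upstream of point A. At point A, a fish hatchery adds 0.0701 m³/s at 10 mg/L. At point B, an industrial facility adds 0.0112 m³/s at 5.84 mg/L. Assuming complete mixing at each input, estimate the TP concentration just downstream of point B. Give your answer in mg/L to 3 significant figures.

After input A: C = (158·0.097 + 0.0701·10) / 158.1 = 0.1014 mg/L.
After input B: C = (158.1·0.1014 + 0.0112·5.84) / 158.1 = 0.1018 mg/L.

0.102 mg/L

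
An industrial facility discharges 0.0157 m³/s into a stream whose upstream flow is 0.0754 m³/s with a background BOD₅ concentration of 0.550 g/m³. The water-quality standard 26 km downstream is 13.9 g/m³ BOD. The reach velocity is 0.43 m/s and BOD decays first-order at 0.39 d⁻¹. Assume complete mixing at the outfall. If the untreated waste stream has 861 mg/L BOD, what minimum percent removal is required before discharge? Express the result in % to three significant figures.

88.0 %

Travel time to the compliance point: t = 2.6e+04/0.43 = 6.047e+04 s = 0.6998 d; decay factor exp(−0.39·0.6998) = 0.7611.
So the concentration just after mixing may be at most 13.9/0.7611 = 18.26 mg/L.
Mass balance: 18.26·0.0911 = 0.0157·Cₑ + 0.0754·0.55.
Cₑ = (1.664 − 0.04147) / 0.0157 = 103.3 mg/L.
Required removal = 1 − 103.3/861 = 88 %.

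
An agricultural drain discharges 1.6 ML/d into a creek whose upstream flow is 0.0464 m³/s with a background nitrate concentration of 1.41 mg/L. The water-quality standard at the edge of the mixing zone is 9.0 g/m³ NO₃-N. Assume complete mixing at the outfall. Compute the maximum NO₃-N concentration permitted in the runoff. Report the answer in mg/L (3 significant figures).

1.6 ML/d = 0.01852 m³/s.
Mass balance: 9·0.06492 = 0.01852·Cₑ + 0.0464·1.41.
Cₑ = (0.5843 − 0.06542) / 0.01852 = 28.02 mg/L.

28.0 mg/L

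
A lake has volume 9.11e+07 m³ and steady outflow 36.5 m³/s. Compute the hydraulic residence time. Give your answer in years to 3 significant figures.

0.0791 yr

Q = 36.5 m³/s × 3.156e+07 s/yr = 1.152e+09 m³/yr.
Hydraulic residence time τ = V/Q = 9.11e+07/1.152e+09 = 0.07909 yr.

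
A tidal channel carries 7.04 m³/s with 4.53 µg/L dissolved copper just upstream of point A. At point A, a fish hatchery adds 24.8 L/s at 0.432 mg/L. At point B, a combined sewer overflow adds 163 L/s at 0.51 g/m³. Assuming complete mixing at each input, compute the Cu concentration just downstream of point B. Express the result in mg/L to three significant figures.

4.53 µg/L = 0.00453 mg/L.
24.8 L/s = 0.0248 m³/s.
After input A: C = (7.04·0.00453 + 0.0248·0.432) / 7.065 = 0.006031 mg/L.
163 L/s = 0.163 m³/s.
After input B: C = (7.065·0.006031 + 0.163·0.51) / 7.228 = 0.0174 mg/L.

0.0174 mg/L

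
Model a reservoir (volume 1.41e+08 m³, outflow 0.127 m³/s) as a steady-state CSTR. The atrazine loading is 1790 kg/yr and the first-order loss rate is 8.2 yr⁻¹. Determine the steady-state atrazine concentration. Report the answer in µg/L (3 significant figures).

Outflow Q = 0.127 m³/s × 3.156e+07 s/yr = 4.008e+06 m³/yr.
Steady-state CSTR mass balance: W = Q·C + k·V·C, so C = W/(Q + kV).
Q + kV = 4.008e+06 + 8.2·1.41e+08 = 1.16e+09 m³/yr.
C = 1790/1.16e+09 = 1.543e-06 kg/m³ = 0.001543 mg/L = 1.543 µg/L.

1.54 µg/L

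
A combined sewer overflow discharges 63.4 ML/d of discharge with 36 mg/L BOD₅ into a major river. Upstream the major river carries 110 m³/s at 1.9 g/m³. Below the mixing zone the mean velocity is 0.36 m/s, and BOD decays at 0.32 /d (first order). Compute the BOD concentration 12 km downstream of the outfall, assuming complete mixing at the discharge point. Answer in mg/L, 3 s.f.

63.4 ML/d = 0.7338 m³/s.
After complete mixing, C₀ = (0.7338·36 + 110·1.9) / 110.7 = 2.126 mg/L.
Travel time t = 1.2e+04 m / 0.36 m/s = 3.333e+04 s = 0.3858 d.
C = 2.126·exp(−0.32·0.3858) = 2.126·0.8839 = 1.879 mg/L.

1.88 mg/L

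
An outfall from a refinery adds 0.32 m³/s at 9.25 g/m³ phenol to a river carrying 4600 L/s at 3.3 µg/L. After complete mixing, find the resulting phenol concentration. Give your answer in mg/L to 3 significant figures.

0.605 mg/L

4600 L/s = 4.6 m³/s.
3.3 µg/L = 0.0033 mg/L.
Flow-weighted mixing gives C = (0.32·9.25 + 4.6·0.0033) / (0.32 + 4.6) = 2.975/4.92 = 0.6047 mg/L.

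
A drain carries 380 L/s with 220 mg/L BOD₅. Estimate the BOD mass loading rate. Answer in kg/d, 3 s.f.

380 L/s = 0.38 m³/s.
Mass flux = Q·C = 0.38 m³/s × 220 g/m³ = 83.6 g/s.
= 83.6 g/s × 86.4 = 7223 kg/d.

7220 kg/d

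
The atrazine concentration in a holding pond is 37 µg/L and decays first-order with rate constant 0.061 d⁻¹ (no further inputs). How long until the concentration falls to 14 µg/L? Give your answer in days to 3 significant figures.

15.9 d

t = ln(C₀/C)/k = ln(37/14)/0.061 = 0.9719/0.061 = 15.93 d.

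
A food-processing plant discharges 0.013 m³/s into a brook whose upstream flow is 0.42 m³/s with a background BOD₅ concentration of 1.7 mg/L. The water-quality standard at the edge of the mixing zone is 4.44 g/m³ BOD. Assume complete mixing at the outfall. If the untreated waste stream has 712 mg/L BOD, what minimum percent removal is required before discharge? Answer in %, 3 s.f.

Mass balance: 4.44·0.433 = 0.013·Cₑ + 0.42·1.7.
Cₑ = (1.923 − 0.714) / 0.013 = 92.96 mg/L.
Required removal = 1 − 92.96/712 = 86.94 %.

86.9 %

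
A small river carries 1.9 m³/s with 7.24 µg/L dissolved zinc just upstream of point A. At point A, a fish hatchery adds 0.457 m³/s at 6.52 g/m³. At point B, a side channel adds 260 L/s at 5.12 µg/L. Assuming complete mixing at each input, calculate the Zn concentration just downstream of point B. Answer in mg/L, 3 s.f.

7.24 µg/L = 0.00724 mg/L.
After input A: C = (1.9·0.00724 + 0.457·6.52) / 2.357 = 1.27 mg/L.
260 L/s = 0.26 m³/s.
5.12 µg/L = 0.00512 mg/L.
After input B: C = (2.357·1.27 + 0.26·0.00512) / 2.617 = 1.144 mg/L.

1.14 mg/L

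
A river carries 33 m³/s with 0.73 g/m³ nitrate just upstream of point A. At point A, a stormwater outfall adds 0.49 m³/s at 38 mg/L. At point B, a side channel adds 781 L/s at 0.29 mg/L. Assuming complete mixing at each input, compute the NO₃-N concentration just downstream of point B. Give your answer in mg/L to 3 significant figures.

1.25 mg/L

After input A: C = (33·0.73 + 0.49·38) / 33.49 = 1.275 mg/L.
781 L/s = 0.781 m³/s.
After input B: C = (33.49·1.275 + 0.781·0.29) / 34.27 = 1.253 mg/L.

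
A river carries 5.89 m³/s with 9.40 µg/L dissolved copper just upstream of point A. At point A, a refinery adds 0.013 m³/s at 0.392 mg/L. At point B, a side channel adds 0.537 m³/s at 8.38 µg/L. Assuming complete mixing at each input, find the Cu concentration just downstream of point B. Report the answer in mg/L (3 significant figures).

9.40 µg/L = 0.0094 mg/L.
After input A: C = (5.89·0.0094 + 0.013·0.392) / 5.903 = 0.01024 mg/L.
8.38 µg/L = 0.00838 mg/L.
After input B: C = (5.903·0.01024 + 0.537·0.00838) / 6.44 = 0.01009 mg/L.

0.0101 mg/L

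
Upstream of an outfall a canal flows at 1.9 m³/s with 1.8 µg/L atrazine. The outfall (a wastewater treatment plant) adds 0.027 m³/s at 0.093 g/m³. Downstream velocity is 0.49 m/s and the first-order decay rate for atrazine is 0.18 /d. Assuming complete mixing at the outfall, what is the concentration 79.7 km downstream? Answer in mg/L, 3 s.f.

0.00219 mg/L

1.8 µg/L = 0.0018 mg/L.
After complete mixing, C₀ = (0.027·0.093 + 1.9·0.0018) / 1.927 = 0.003078 mg/L.
Travel time t = 7.97e+04 m / 0.49 m/s = 1.627e+05 s = 1.883 d.
C = 0.003078·exp(−0.18·1.883) = 0.003078·0.7126 = 0.002193 mg/L.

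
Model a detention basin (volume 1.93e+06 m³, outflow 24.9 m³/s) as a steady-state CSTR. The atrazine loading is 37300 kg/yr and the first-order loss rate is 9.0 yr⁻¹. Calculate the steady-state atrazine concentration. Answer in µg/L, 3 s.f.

46.4 µg/L

Outflow Q = 24.9 m³/s × 3.156e+07 s/yr = 7.858e+08 m³/yr.
Steady-state CSTR mass balance: W = Q·C + k·V·C, so C = W/(Q + kV).
Q + kV = 7.858e+08 + 9.0·1.93e+06 = 8.032e+08 m³/yr.
C = 37300/8.032e+08 = 4.644e-05 kg/m³ = 0.04644 mg/L = 46.44 µg/L.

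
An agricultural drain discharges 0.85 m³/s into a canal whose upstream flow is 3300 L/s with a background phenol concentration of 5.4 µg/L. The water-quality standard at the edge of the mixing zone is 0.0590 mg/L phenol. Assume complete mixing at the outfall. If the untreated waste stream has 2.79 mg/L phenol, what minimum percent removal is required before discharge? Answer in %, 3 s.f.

3300 L/s = 3.3 m³/s.
5.4 µg/L = 0.0054 mg/L.
Mass balance: 0.059·4.15 = 0.85·Cₑ + 3.3·0.0054.
Cₑ = (0.2449 − 0.01782) / 0.85 = 0.2671 mg/L.
Required removal = 1 − 0.2671/2.79 = 90.43 %.

90.4 %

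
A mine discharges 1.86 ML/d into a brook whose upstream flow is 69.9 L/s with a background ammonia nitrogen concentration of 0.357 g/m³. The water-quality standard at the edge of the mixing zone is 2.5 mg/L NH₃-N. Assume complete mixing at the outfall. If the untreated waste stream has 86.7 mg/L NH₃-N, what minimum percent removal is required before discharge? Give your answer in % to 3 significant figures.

1.86 ML/d = 0.02153 m³/s.
69.9 L/s = 0.0699 m³/s.
Mass balance: 2.5·0.09143 = 0.02153·Cₑ + 0.0699·0.357.
Cₑ = (0.2286 − 0.02495) / 0.02153 = 9.458 mg/L.
Required removal = 1 − 9.458/86.7 = 89.09 %.

89.1 %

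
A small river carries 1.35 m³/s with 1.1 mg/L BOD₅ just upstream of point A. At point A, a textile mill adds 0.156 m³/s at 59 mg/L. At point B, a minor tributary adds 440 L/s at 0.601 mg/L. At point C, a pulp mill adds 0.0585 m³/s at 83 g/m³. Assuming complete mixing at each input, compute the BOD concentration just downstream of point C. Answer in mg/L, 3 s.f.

After input A: C = (1.35·1.1 + 0.156·59) / 1.506 = 7.098 mg/L.
440 L/s = 0.44 m³/s.
After input B: C = (1.506·7.098 + 0.44·0.601) / 1.946 = 5.629 mg/L.
After input C: C = (1.946·5.629 + 0.0585·83) / 2.005 = 7.887 mg/L.

7.89 mg/L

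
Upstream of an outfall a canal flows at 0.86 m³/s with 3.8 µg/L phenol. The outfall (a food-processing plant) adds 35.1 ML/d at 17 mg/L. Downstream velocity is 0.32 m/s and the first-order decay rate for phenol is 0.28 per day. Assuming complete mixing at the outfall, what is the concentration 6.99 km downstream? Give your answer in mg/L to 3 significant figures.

35.1 ML/d = 0.4062 m³/s.
3.8 µg/L = 0.0038 mg/L.
After complete mixing, C₀ = (0.4062·17 + 0.86·0.0038) / 1.266 = 5.457 mg/L.
Travel time t = 6990 m / 0.32 m/s = 2.184e+04 s = 0.2528 d.
C = 5.457·exp(−0.28·0.2528) = 5.457·0.9317 = 5.084 mg/L.

5.08 mg/L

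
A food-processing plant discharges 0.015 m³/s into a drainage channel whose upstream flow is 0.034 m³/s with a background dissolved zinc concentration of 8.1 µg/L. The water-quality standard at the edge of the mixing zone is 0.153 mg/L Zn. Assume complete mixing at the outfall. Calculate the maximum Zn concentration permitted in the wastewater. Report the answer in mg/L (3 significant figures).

0.481 mg/L

8.1 µg/L = 0.0081 mg/L.
Mass balance: 0.153·0.049 = 0.015·Cₑ + 0.034·0.0081.
Cₑ = (0.007497 − 0.0002754) / 0.015 = 0.4814 mg/L.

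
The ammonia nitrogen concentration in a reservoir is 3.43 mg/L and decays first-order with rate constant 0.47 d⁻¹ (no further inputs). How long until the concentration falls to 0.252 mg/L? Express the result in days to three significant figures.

t = ln(C₀/C)/k = ln(3.43/0.252)/0.47 = 2.611/0.47 = 5.555 d.

5.56 d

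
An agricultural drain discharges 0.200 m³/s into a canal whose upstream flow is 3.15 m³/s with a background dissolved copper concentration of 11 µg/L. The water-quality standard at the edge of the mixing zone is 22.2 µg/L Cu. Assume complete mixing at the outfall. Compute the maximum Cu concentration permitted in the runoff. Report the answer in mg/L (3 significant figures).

11 µg/L = 0.011 mg/L.
22.2 µg/L = 0.0222 mg/L.
Mass balance: 0.0222·3.35 = 0.2·Cₑ + 3.15·0.011.
Cₑ = (0.07437 − 0.03465) / 0.2 = 0.1986 mg/L.

0.199 mg/L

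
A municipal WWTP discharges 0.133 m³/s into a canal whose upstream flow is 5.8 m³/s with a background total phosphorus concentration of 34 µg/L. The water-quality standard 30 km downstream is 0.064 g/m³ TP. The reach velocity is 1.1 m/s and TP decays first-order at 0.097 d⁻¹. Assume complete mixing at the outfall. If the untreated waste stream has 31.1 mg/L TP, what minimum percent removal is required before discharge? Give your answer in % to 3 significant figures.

95.3 %

34 µg/L = 0.034 mg/L.
Travel time to the compliance point: t = 3e+04/1.1 = 2.727e+04 s = 0.3157 d; decay factor exp(−0.097·0.3157) = 0.9698.
So the concentration just after mixing may be at most 0.064/0.9698 = 0.06599 mg/L.
Mass balance: 0.06599·5.933 = 0.133·Cₑ + 5.8·0.034.
Cₑ = (0.3915 − 0.1972) / 0.133 = 1.461 mg/L.
Required removal = 1 − 1.461/31.1 = 95.3 %.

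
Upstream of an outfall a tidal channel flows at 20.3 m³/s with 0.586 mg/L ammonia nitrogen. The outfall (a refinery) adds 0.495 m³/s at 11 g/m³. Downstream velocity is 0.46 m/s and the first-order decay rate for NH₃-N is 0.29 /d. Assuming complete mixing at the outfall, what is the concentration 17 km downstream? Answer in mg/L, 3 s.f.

After complete mixing, C₀ = (0.495·11 + 20.3·0.586) / 20.8 = 0.8339 mg/L.
Travel time t = 1.7e+04 m / 0.46 m/s = 3.696e+04 s = 0.4277 d.
C = 0.8339·exp(−0.29·0.4277) = 0.8339·0.8833 = 0.7366 mg/L.

0.737 mg/L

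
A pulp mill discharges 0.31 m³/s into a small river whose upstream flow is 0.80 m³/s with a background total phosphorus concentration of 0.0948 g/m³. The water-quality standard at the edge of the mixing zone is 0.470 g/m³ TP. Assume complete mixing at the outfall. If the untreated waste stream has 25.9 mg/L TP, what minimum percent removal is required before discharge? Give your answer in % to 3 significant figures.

94.4 %

Mass balance: 0.47·1.11 = 0.31·Cₑ + 0.8·0.0948.
Cₑ = (0.5217 − 0.07584) / 0.31 = 1.438 mg/L.
Required removal = 1 − 1.438/25.9 = 94.45 %.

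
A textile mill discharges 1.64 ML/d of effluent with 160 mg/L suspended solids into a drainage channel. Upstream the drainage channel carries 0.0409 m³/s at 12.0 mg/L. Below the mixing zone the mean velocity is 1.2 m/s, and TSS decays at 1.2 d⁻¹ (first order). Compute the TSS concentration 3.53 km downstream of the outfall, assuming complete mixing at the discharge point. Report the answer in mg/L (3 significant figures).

56.6 mg/L

1.64 ML/d = 0.01898 m³/s.
After complete mixing, C₀ = (0.01898·160 + 0.0409·12) / 0.05988 = 58.91 mg/L.
Travel time t = 3530 m / 1.2 m/s = 2942 s = 0.03405 d.
C = 58.91·exp(−1.2·0.03405) = 58.91·0.96 = 56.56 mg/L.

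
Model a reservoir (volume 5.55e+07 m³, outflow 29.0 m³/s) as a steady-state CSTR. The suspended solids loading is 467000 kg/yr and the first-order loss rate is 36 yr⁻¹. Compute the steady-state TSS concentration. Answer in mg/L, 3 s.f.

Outflow Q = 29.0 m³/s × 3.156e+07 s/yr = 9.152e+08 m³/yr.
Steady-state CSTR mass balance: W = Q·C + k·V·C, so C = W/(Q + kV).
Q + kV = 9.152e+08 + 36·5.55e+07 = 2.913e+09 m³/yr.
C = 467000/2.913e+09 = 0.0001603 kg/m³ = 0.1603 mg/L.

0.160 mg/L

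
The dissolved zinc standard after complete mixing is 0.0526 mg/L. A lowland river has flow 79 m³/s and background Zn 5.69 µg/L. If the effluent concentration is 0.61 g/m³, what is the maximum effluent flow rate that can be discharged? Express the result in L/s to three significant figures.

5.69 µg/L = 0.00569 mg/L.
Mass balance at complete mixing: C_std·(Q_w + Q_r) = Q_w·C_e + Q_r·C_b.
Rearranging, Q_w = Q_r·(C_std − C_b)/(C_e − C_std) = 79·(0.0526 − 0.00569) / (0.61 − 0.0526) = 6.649 m³/s.
= 6649 L/s.

6650 L/s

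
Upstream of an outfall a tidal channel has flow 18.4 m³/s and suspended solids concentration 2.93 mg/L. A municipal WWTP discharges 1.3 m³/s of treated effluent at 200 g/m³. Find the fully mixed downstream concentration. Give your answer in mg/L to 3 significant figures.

15.9 mg/L

Flow-weighted mixing gives C = (1.3·200 + 18.4·2.93) / (1.3 + 18.4) = 313.9/19.7 = 15.93 mg/L.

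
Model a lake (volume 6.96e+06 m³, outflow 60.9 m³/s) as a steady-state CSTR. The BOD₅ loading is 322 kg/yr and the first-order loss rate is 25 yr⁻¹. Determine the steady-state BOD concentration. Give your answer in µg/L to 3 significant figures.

Outflow Q = 60.9 m³/s × 3.156e+07 s/yr = 1.922e+09 m³/yr.
Steady-state CSTR mass balance: W = Q·C + k·V·C, so C = W/(Q + kV).
Q + kV = 1.922e+09 + 25·6.96e+06 = 2.096e+09 m³/yr.
C = 322/2.096e+09 = 1.536e-07 kg/m³ = 0.0001536 mg/L = 0.1536 µg/L.

0.154 µg/L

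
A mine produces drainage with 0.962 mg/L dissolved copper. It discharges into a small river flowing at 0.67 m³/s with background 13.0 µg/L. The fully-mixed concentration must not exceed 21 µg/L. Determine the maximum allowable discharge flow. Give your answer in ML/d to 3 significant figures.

13.0 µg/L = 0.013 mg/L.
21 µg/L = 0.021 mg/L.
Mass balance at complete mixing: C_std·(Q_w + Q_r) = Q_w·C_e + Q_r·C_b.
Rearranging, Q_w = Q_r·(C_std − C_b)/(C_e − C_std) = 0.67·(0.021 − 0.013) / (0.962 − 0.021) = 0.005696 m³/s.
= 0.4921 ML/d.

0.492 ML/d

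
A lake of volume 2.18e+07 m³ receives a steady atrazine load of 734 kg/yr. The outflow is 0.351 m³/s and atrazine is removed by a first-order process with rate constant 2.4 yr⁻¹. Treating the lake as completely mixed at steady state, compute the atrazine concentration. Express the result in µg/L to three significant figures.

11.6 µg/L

Outflow Q = 0.351 m³/s × 3.156e+07 s/yr = 1.108e+07 m³/yr.
Steady-state CSTR mass balance: W = Q·C + k·V·C, so C = W/(Q + kV).
Q + kV = 1.108e+07 + 2.4·2.18e+07 = 6.34e+07 m³/yr.
C = 734/6.34e+07 = 1.158e-05 kg/m³ = 0.01158 mg/L = 11.58 µg/L.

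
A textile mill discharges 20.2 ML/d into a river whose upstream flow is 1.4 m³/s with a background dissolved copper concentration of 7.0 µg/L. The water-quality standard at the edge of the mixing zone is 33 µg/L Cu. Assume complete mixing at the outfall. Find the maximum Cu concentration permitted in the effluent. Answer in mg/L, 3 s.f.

20.2 ML/d = 0.2338 m³/s.
7.0 µg/L = 0.007 mg/L.
33 µg/L = 0.033 mg/L.
Mass balance: 0.033·1.634 = 0.2338·Cₑ + 1.4·0.007.
Cₑ = (0.05392 − 0.0098) / 0.2338 = 0.1887 mg/L.

0.189 mg/L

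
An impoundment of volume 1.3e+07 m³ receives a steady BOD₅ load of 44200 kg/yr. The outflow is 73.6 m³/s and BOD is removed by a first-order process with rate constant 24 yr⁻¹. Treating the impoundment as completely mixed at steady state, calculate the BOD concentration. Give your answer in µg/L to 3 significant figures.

Outflow Q = 73.6 m³/s × 3.156e+07 s/yr = 2.323e+09 m³/yr.
Steady-state CSTR mass balance: W = Q·C + k·V·C, so C = W/(Q + kV).
Q + kV = 2.323e+09 + 24·1.3e+07 = 2.635e+09 m³/yr.
C = 44200/2.635e+09 = 1.678e-05 kg/m³ = 0.01678 mg/L = 16.78 µg/L.

16.8 µg/L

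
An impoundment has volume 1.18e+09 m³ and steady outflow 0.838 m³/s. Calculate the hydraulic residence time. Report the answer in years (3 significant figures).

Q = 0.838 m³/s × 3.156e+07 s/yr = 2.645e+07 m³/yr.
Hydraulic residence time τ = V/Q = 1.18e+09/2.645e+07 = 44.62 yr.

44.6 yr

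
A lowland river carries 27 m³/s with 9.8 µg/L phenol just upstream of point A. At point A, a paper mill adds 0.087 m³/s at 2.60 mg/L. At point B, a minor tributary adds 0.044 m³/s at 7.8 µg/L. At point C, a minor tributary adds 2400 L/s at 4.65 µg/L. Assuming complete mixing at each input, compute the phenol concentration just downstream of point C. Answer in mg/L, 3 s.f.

9.8 µg/L = 0.0098 mg/L.
After input A: C = (27·0.0098 + 0.087·2.6) / 27.09 = 0.01812 mg/L.
7.8 µg/L = 0.0078 mg/L.
After input B: C = (27.09·0.01812 + 0.044·0.0078) / 27.13 = 0.0181 mg/L.
2400 L/s = 2.4 m³/s.
4.65 µg/L = 0.00465 mg/L.
After input C: C = (27.13·0.0181 + 2.4·0.00465) / 29.53 = 0.01701 mg/L.

0.0170 mg/L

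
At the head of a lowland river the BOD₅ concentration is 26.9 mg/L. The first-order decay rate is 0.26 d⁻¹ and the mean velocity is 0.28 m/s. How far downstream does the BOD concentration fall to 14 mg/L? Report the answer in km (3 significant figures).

From C = C₀·e^(−kt), t = ln(C₀/C)/k = ln(26.9/14)/0.26 = 0.6531/0.26 = 2.512 d.
Distance = v·t = 0.28 m/s × 2.17e+05 s = 6.077e+04 m = 60.77 km.

60.8 km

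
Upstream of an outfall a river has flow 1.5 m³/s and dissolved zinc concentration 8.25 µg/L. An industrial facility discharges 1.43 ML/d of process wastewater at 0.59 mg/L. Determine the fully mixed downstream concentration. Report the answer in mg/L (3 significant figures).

0.0146 mg/L

1.43 ML/d = 0.01655 m³/s.
8.25 µg/L = 0.00825 mg/L.
By mass balance at complete mixing, C = (0.01655·0.59 + 1.5·0.00825) / (0.01655 + 1.5) = 0.02214/1.517 = 0.0146 mg/L.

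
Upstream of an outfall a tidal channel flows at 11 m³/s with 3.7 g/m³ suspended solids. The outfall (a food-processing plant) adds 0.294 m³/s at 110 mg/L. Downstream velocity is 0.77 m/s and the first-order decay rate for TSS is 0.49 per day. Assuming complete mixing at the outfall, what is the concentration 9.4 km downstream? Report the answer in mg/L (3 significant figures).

After complete mixing, C₀ = (0.294·110 + 11·3.7) / 11.29 = 6.467 mg/L.
Travel time t = 9400 m / 0.77 m/s = 1.221e+04 s = 0.1413 d.
C = 6.467·exp(−0.49·0.1413) = 6.467·0.9331 = 6.035 mg/L.

6.03 mg/L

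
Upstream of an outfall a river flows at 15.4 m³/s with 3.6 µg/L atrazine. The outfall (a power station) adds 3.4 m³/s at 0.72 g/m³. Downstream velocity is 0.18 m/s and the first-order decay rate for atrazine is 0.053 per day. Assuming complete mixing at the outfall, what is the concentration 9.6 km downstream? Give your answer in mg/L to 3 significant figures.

3.6 µg/L = 0.0036 mg/L.
After complete mixing, C₀ = (3.4·0.72 + 15.4·0.0036) / 18.8 = 0.1332 mg/L.
Travel time t = 9600 m / 0.18 m/s = 5.333e+04 s = 0.6173 d.
C = 0.1332·exp(−0.053·0.6173) = 0.1332·0.9678 = 0.1289 mg/L.

0.129 mg/L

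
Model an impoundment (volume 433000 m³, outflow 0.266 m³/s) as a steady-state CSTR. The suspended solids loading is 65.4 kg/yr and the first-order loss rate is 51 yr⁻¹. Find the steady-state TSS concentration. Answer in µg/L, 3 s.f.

2.15 µg/L

Outflow Q = 0.266 m³/s × 3.156e+07 s/yr = 8.394e+06 m³/yr.
Steady-state CSTR mass balance: W = Q·C + k·V·C, so C = W/(Q + kV).
Q + kV = 8.394e+06 + 51·433000 = 3.048e+07 m³/yr.
C = 65.4/3.048e+07 = 2.146e-06 kg/m³ = 0.002146 mg/L = 2.146 µg/L.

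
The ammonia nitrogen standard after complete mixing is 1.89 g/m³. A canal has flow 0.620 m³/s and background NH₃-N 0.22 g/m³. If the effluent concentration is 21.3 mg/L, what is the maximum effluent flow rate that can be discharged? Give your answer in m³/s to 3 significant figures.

Mass balance at complete mixing: C_std·(Q_w + Q_r) = Q_w·C_e + Q_r·C_b.
Rearranging, Q_w = Q_r·(C_std − C_b)/(C_e − C_std) = 0.620·(1.89 − 0.22) / (21.3 − 1.89) = 0.05334 m³/s.

0.0533 m³/s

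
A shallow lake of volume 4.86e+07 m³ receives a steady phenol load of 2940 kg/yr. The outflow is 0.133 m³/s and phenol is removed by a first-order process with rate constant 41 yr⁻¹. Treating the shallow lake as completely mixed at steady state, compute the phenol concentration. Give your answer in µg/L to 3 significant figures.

1.47 µg/L

Outflow Q = 0.133 m³/s × 3.156e+07 s/yr = 4.197e+06 m³/yr.
Steady-state CSTR mass balance: W = Q·C + k·V·C, so C = W/(Q + kV).
Q + kV = 4.197e+06 + 41·4.86e+07 = 1.997e+09 m³/yr.
C = 2940/1.997e+09 = 1.472e-06 kg/m³ = 0.001472 mg/L = 1.472 µg/L.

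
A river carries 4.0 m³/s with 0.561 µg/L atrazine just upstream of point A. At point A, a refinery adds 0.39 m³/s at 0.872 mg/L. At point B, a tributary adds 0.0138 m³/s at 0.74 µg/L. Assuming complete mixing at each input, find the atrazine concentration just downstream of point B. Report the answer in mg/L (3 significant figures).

0.561 µg/L = 0.000561 mg/L.
After input A: C = (4·0.000561 + 0.39·0.872) / 4.39 = 0.07798 mg/L.
0.74 µg/L = 0.00074 mg/L.
After input B: C = (4.39·0.07798 + 0.0138·0.00074) / 4.404 = 0.07774 mg/L.

0.0777 mg/L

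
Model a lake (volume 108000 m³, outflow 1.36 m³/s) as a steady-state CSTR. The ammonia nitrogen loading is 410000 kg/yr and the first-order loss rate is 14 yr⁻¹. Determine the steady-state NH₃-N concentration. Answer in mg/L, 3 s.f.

9.23 mg/L

Outflow Q = 1.36 m³/s × 3.156e+07 s/yr = 4.292e+07 m³/yr.
Steady-state CSTR mass balance: W = Q·C + k·V·C, so C = W/(Q + kV).
Q + kV = 4.292e+07 + 14·108000 = 4.443e+07 m³/yr.
C = 410000/4.443e+07 = 0.009228 kg/m³ = 9.228 mg/L.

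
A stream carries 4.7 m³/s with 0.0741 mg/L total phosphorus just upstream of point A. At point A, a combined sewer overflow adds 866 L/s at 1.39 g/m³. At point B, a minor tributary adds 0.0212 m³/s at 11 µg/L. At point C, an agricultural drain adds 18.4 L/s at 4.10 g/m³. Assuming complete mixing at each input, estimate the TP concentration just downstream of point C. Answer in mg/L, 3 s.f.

866 L/s = 0.866 m³/s.
After input A: C = (4.7·0.0741 + 0.866·1.39) / 5.566 = 0.2788 mg/L.
11 µg/L = 0.011 mg/L.
After input B: C = (5.566·0.2788 + 0.0212·0.011) / 5.587 = 0.2778 mg/L.
18.4 L/s = 0.0184 m³/s.
After input C: C = (5.587·0.2778 + 0.0184·4.1) / 5.606 = 0.2904 mg/L.

0.290 mg/L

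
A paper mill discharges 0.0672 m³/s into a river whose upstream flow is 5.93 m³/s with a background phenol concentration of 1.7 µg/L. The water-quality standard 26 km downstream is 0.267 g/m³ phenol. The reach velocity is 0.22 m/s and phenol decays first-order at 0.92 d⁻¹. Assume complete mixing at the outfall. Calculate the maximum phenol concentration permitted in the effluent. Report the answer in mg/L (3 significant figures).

1.7 µg/L = 0.0017 mg/L.
Travel time to the compliance point: t = 2.6e+04/0.22 = 1.182e+05 s = 1.368 d; decay factor exp(−0.92·1.368) = 0.2841.
So the concentration just after mixing may be at most 0.267/0.2841 = 0.9398 mg/L.
Mass balance: 0.9398·5.997 = 0.0672·Cₑ + 5.93·0.0017.
Cₑ = (5.636 − 0.01008) / 0.0672 = 83.72 mg/L.

83.7 mg/L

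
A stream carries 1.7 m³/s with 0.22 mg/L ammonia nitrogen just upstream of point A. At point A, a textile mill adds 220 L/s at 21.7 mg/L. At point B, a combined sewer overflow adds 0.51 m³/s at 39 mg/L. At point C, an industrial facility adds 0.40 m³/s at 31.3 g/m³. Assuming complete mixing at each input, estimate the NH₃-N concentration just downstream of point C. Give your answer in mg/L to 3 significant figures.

220 L/s = 0.22 m³/s.
After input A: C = (1.7·0.22 + 0.22·21.7) / 1.92 = 2.681 mg/L.
After input B: C = (1.92·2.681 + 0.51·39) / 2.43 = 10.3 mg/L.
After input C: C = (2.43·10.3 + 0.4·31.3) / 2.83 = 13.27 mg/L.

13.3 mg/L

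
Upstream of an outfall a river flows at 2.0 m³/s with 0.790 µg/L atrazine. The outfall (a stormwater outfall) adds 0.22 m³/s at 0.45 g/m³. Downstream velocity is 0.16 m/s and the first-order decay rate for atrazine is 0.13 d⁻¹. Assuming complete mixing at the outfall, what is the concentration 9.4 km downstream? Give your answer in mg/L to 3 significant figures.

0.0415 mg/L

0.790 µg/L = 0.00079 mg/L.
After complete mixing, C₀ = (0.22·0.45 + 2·0.00079) / 2.22 = 0.04531 mg/L.
Travel time t = 9400 m / 0.16 m/s = 5.875e+04 s = 0.68 d.
C = 0.04531·exp(−0.13·0.68) = 0.04531·0.9154 = 0.04147 mg/L.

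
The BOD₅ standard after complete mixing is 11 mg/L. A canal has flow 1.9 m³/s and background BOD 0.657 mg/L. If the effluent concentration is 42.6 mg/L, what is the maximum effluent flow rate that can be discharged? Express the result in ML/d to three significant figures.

53.7 ML/d

Mass balance at complete mixing: C_std·(Q_w + Q_r) = Q_w·C_e + Q_r·C_b.
Rearranging, Q_w = Q_r·(C_std − C_b)/(C_e − C_std) = 1.9·(11 − 0.657) / (42.6 − 11) = 0.6219 m³/s.
= 53.73 ML/d.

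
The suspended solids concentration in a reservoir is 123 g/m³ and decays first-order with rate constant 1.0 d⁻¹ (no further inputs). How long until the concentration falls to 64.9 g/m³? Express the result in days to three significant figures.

t = ln(C₀/C)/k = ln(123/64.9)/1.0 = 0.6393/1.0 = 0.6393 d.

0.639 d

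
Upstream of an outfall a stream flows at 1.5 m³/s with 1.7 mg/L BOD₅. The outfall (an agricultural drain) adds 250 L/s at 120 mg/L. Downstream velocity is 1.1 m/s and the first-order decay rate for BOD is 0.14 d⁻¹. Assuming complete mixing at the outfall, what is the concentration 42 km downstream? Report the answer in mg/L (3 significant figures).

17.5 mg/L

250 L/s = 0.25 m³/s.
After complete mixing, C₀ = (0.25·120 + 1.5·1.7) / 1.75 = 18.6 mg/L.
Travel time t = 4.2e+04 m / 1.1 m/s = 3.818e+04 s = 0.4419 d.
C = 18.6·exp(−0.14·0.4419) = 18.6·0.94 = 17.48 mg/L.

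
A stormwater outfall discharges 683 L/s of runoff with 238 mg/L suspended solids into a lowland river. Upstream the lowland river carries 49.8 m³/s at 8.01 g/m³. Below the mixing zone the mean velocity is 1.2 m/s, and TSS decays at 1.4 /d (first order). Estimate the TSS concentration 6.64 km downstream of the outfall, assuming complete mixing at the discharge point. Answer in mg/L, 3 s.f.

10.2 mg/L

683 L/s = 0.683 m³/s.
After complete mixing, C₀ = (0.683·238 + 49.8·8.01) / 50.48 = 11.12 mg/L.
Travel time t = 6640 m / 1.2 m/s = 5533 s = 0.06404 d.
C = 11.12·exp(−1.4·0.06404) = 11.12·0.9142 = 10.17 mg/L.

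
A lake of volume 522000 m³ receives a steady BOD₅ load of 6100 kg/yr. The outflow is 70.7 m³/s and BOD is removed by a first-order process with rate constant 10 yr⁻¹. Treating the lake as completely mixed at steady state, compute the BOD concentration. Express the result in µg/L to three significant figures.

2.73 µg/L

Outflow Q = 70.7 m³/s × 3.156e+07 s/yr = 2.231e+09 m³/yr.
Steady-state CSTR mass balance: W = Q·C + k·V·C, so C = W/(Q + kV).
Q + kV = 2.231e+09 + 10·522000 = 2.236e+09 m³/yr.
C = 6100/2.236e+09 = 2.728e-06 kg/m³ = 0.002728 mg/L = 2.728 µg/L.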